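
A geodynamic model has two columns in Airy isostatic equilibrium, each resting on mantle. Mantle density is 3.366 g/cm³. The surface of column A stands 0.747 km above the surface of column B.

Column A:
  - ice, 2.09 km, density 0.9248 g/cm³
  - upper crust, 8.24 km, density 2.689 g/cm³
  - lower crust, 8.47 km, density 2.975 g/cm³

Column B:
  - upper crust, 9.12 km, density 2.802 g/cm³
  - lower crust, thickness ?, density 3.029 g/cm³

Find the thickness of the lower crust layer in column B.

Take the compensation level at the base of the deeper column (depth z_c below the surface of column A) and equate Σ ρ_i t_i down to z_c; mantle fills any gap and the z_c terms cancel.
Column A: 2.09×0.9248 + 8.24×2.689 + 8.47×2.975 + (z_c − 18.8)×3.366
Column B: 0.747×0 + 9.12×2.802 + x×3.029 + (z_c − 0.747 − 9.12 − x)×3.366
The z_c×3.366 term appears on both sides and cancels. Collect the known terms of each column as K = Σ(ρt)_known − 3.366 × (depth of known layers): K_A = 49.288442 − 3.366×18.8 = −13.992358; K_B = 25.55424 − 3.366×(0.747 + 9.12) = −7.658082.
Balance: K_A = K_B − x×(3.366 − 3.029), so x = (K_B − K_A)/(3.366 − 3.029) = 6.33428/0.337 = 18.8 km.

18.8 km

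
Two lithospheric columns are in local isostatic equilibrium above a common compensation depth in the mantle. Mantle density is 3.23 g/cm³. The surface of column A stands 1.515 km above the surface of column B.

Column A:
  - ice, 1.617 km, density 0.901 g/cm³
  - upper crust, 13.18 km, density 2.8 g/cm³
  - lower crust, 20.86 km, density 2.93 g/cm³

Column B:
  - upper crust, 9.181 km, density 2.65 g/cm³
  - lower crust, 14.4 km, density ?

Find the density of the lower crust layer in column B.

Take the compensation level at the base of the deeper column (depth z_c below the surface of column A) and equate Σ ρ_i t_i down to z_c; mantle fills any gap and the z_c terms cancel.
Column A: 1.617×0.901 + 13.18×2.8 + 20.86×2.93 + (z_c − 35.657)×3.23
Column B: 1.515×0 + 9.181×2.65 + 14.4×ρ + (z_c − 1.515 − 23.581)×3.23
The z_c×3.23 term appears on both sides and cancels. Collect the known terms of each column as K = Σ(ρt)_known − 3.23 × (depth of known layers): K_A = 99.480717 − 3.23×35.657 = −15.691393; K_B = 24.32965 − 3.23×(1.515 + 23.581) = −56.73043.
Balance: K_A = K_B + 14.4×ρ, so ρ = (K_A − K_B)/14.4 = 41.039/14.4 = 2.85 g/cm³.

2.85 g/cm³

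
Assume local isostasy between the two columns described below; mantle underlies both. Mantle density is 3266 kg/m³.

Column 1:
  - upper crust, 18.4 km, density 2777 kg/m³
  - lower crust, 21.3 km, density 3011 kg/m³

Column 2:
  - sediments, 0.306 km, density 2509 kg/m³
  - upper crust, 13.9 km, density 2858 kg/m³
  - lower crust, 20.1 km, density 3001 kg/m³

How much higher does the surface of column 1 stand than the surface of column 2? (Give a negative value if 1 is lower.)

0.98 km

For any compensation level in the mantle, the mantle terms cancel and isostasy reduces to e = (Σt_1 − Σt_2) − (Σ(ρt)_1 − Σ(ρt)_2) / ρ_m.
Σt_1 = 39.7 km; Σt_2 = 34.306 km; Σ(ρt)_1 = 115231.1; Σ(ρt)_2 = 100814.054 (in km·kg/m³).
e = (39.7 − 34.306) − (115231.1 − 100814.054) / 3266 = 0.98 km.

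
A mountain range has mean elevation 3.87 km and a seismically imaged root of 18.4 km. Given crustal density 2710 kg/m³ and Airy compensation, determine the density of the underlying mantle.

Airy balance: ρ_c h = (ρ_m − ρ_c) r → ρ_m = ρ_c (1 + h/r).
ρ_m = 2710 × (1 + 3.87 km/18.4 km) = 3280 kg/m³.

3280 kg/m³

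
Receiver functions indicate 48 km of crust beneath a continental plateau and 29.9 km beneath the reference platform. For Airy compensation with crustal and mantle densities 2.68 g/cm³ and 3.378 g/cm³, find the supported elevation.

Excess crust Δ = 48 km − 29.9 km = 18.1 km, split between elevation h and root r with h + r = Δ.
Airy balance ρ_c h = (ρ_m − ρ_c) r gives r = h ρ_c/(ρ_m − ρ_c), so h (1 + ρ_c/(ρ_m − ρ_c)) = Δ, i.e. h = Δ (ρ_m − ρ_c)/ρ_m.
h = 18.1 km × 0.698/3.378 = 3.74 km.

3.74 km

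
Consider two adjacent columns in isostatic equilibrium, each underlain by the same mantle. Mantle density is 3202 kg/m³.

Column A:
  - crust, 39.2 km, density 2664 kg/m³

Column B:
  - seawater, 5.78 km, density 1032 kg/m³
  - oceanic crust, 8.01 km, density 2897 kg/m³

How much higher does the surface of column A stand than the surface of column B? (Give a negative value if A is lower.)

1.91 km

For any compensation level in the mantle, the mantle terms cancel and isostasy reduces to e = (Σt_A − Σt_B) − (Σ(ρt)_A − Σ(ρt)_B) / ρ_m.
Σt_A = 39.2 km; Σt_B = 13.79 km; Σ(ρt)_A = 104428.8; Σ(ρt)_B = 29169.93 (in km·kg/m³).
e = (39.2 − 13.79) − (104428.8 − 29169.93) / 3202 = 1.91 km.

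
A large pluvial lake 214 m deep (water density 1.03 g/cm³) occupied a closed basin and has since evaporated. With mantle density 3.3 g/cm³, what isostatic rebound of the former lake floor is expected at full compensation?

66.8 m

u = d ρ_w/ρ_m = 214 m × 1.03/3.3 = 66.8 m.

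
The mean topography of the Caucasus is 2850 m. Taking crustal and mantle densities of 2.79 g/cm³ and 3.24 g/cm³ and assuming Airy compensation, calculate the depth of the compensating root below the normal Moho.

In Airy isostatic equilibrium: the weight of the topography is balanced by the buoyancy of the root, ρ_c h = (ρ_m − ρ_c) r.
r = h · ρ_c / (ρ_m − ρ_c) = 2850 m × 2.79 / (3.24 − 2.79) = 17700 m.

17700 m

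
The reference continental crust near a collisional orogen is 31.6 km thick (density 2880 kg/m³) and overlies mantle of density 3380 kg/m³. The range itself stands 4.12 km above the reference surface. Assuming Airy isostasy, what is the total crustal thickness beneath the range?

59.5 km

Root depth r = h ρ_c / (ρ_m − ρ_c) = 4.12 km × 2880 / 500 = 23.73 km.
Total thickness = T + h + r = 31.6 km + 4.12 km + 23.73 km = 59.5 km.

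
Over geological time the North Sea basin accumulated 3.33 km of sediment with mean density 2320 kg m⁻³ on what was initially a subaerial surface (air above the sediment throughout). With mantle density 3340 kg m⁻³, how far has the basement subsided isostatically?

2.31 km

Subaerial load: s = t ρ_sed / ρ_m = 3.33 km × 2320/3340 = 2.31 km.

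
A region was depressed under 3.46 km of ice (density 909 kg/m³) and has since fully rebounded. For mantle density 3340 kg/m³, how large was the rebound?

0.942 km

Removing the load lets mantle flow back in; uplift u satisfies ρ_ice t = ρ_m u.
u = t ρ_ice/ρ_m = 3.46 km × 909/3340 = 0.942 km.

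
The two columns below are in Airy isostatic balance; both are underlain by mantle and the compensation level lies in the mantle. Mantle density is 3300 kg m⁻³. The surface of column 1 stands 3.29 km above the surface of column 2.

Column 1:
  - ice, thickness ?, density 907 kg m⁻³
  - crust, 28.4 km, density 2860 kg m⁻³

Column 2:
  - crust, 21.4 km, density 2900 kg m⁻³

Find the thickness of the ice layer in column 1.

Take the compensation level at the base of the deeper column (depth z_c below the surface of column 1) and equate Σ ρ_i t_i down to z_c; mantle fills any gap and the z_c terms cancel.
Column 1: x×907 + 28.4×2860 + (z_c − 28.4 − x)×3300
Column 2: 3.29×0 + 21.4×2900 + (z_c − 3.29 − 21.4)×3300
The z_c×3300 term appears on both sides and cancels. Collect the known terms of each column as K = Σ(ρt)_known − 3300 × (depth of known layers): K_1 = 81224 − 3300×28.4 = −12496; K_2 = 62060 − 3300×(3.29 + 21.4) = −19417.
Balance: K_1 − x×(3300 − 907) = K_2, so x = (K_1 − K_2)/(3300 − 907) = 6921/2393 = 2.89 km.

2.89 km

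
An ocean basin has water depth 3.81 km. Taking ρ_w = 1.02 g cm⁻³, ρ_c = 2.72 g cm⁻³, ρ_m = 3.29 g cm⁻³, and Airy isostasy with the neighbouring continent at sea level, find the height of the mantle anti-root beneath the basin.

11.4 km

For local isostatic compensation: replacing crust with seawater at the top is compensated by replacing crust with mantle at the base: d (ρ_c − ρ_w) = a (ρ_m − ρ_c).
a = d (ρ_c − ρ_w)/(ρ_m − ρ_c) = 3.81 km × 1.7/0.57 = 11.4 km.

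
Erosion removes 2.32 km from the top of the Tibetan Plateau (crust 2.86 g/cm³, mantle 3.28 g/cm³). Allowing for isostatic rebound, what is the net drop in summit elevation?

0.297 km

Rebound u = e ρ_c/ρ_m = 2.32 km × 2.86/3.28 = 2.023 km.
Net surface drop = e − u = 2.32 km − 2.023 km = e (ρ_m − ρ_c)/ρ_m = 0.297 km.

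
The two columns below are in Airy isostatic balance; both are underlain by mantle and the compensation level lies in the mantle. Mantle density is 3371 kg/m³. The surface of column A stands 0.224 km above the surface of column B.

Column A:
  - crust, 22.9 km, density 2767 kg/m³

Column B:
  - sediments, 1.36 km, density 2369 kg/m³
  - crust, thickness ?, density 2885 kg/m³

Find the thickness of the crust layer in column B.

Take the compensation level at the base of the deeper column (depth z_c below the surface of column A) and equate Σ ρ_i t_i down to z_c; mantle fills any gap and the z_c terms cancel.
Column A: 22.9×2767 + (z_c − 22.9)×3371
Column B: 0.224×0 + 1.36×2369 + x×2885 + (z_c − 0.224 − 1.36 − x)×3371
The z_c×3371 term appears on both sides and cancels. Collect the known terms of each column as K = Σ(ρt)_known − 3371 × (depth of known layers): K_A = 63364.3 − 3371×22.9 = −13831.6; K_B = 3221.84 − 3371×(0.224 + 1.36) = −2117.824.
Balance: K_A = K_B − x×(3371 − 2885), so x = (K_B − K_A)/(3371 − 2885) = 11713.8/486 = 24.1 km.

24.1 km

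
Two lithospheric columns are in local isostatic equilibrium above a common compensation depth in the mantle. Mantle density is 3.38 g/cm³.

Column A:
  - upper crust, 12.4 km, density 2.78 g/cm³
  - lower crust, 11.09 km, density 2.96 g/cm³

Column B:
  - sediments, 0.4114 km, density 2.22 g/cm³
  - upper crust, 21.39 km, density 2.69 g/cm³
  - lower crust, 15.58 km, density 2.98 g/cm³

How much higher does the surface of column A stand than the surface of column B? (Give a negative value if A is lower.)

For any compensation level in the mantle, the mantle terms cancel and isostasy reduces to e = (Σt_A − Σt_B) − (Σ(ρt)_A − Σ(ρt)_B) / ρ_m.
Σt_A = 23.49 km; Σt_B = 37.3814 km; Σ(ρt)_A = 67.2984; Σ(ρt)_B = 104.880808 (in km·g/cm³).
e = (23.49 − 37.3814) − (67.2984 − 104.880808) / 3.38 = −2.77 km.

−2.77 km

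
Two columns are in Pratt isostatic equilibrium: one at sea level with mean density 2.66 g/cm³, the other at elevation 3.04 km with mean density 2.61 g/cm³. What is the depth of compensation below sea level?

ρ_ref D = ρ (D + h) → D (ρ_ref − ρ) = ρ h.
D = ρ h/(ρ_ref − ρ) = 2.61 × 3.04 km/(2.66 − 2.61) = 159 km.

159 km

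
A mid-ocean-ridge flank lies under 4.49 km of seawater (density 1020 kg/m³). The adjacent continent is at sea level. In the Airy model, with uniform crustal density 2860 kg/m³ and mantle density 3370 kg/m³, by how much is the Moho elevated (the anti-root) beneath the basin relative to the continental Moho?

Isostatic balance requires: replacing crust with seawater at the top is compensated by replacing crust with mantle at the base: d (ρ_c − ρ_w) = a (ρ_m − ρ_c).
a = d (ρ_c − ρ_w)/(ρ_m − ρ_c) = 4.49 km × 1840/510 = 16.2 km.

16.2 km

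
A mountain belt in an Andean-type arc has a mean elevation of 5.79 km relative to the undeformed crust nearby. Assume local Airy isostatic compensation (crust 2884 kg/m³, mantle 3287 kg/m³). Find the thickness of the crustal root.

In Airy isostatic equilibrium: the weight of the topography is balanced by the buoyancy of the root, ρ_c h = (ρ_m − ρ_c) r.
r = h · ρ_c / (ρ_m − ρ_c) = 5.79 km × 2884 / (3287 − 2884) = 41.4 km.

41.4 km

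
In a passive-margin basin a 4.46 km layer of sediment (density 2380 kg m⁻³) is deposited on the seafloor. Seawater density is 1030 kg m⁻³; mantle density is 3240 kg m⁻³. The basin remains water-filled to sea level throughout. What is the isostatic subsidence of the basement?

2.72 km

Submarine loading: the sediment displaces seawater, and the subsidence is in turn flooded, so s (ρ_m − ρ_w) = t (ρ_sed − ρ_w).
s = 4.46 km × (2380 − 1030) / (3240 − 1030) = 2.72 km.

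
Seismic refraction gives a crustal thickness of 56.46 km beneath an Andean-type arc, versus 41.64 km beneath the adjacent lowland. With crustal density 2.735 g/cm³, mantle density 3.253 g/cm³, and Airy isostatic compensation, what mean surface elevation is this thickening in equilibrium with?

Excess crust Δ = 56.46 km − 41.64 km = 14.82 km, split between elevation h and root r with h + r = Δ.
Airy balance ρ_c h = (ρ_m − ρ_c) r gives r = h ρ_c/(ρ_m − ρ_c), so h (1 + ρ_c/(ρ_m − ρ_c)) = Δ, i.e. h = Δ (ρ_m − ρ_c)/ρ_m.
h = 14.82 km × 0.518/3.253 = 2.36 km.

2.36 km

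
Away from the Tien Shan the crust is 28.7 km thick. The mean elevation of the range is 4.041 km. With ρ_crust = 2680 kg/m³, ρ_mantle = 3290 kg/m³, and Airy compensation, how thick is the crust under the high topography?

Root depth r = h ρ_c / (ρ_m − ρ_c) = 4.041 km × 2680 / 610 = 17.75 km.
Total thickness = T + h + r = 28.7 km + 4.041 km + 17.75 km = 50.5 km.

50.5 km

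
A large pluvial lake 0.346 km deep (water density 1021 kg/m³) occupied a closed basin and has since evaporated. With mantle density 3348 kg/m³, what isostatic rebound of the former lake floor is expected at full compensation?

u = d ρ_w/ρ_m = 0.346 km × 1021/3348 = 0.106 km.

0.106 km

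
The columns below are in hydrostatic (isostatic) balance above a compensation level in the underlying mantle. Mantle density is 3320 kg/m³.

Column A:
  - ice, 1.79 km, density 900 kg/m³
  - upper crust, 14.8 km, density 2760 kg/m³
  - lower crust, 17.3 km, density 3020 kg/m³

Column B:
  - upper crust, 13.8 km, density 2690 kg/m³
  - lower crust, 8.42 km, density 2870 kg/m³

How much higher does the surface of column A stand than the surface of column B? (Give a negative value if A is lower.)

For any compensation level in the mantle, the mantle terms cancel and isostasy reduces to e = (Σt_A − Σt_B) − (Σ(ρt)_A − Σ(ρt)_B) / ρ_m.
Σt_A = 33.89 km; Σt_B = 22.22 km; Σ(ρt)_A = 94705; Σ(ρt)_B = 61287.4 (in km·kg/m³).
e = (33.89 − 22.22) − (94705 − 61287.4) / 3320 = 1.6 km.

1.6 km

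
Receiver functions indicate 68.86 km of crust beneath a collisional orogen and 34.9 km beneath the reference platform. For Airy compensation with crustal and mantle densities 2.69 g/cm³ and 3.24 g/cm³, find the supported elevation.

Excess crust Δ = 68.86 km − 34.9 km = 33.96 km, split between elevation h and root r with h + r = Δ.
Airy balance ρ_c h = (ρ_m − ρ_c) r gives r = h ρ_c/(ρ_m − ρ_c), so h (1 + ρ_c/(ρ_m − ρ_c)) = Δ, i.e. h = Δ (ρ_m − ρ_c)/ρ_m.
h = 33.96 km × 0.55/3.24 = 5.76 km.

5.76 km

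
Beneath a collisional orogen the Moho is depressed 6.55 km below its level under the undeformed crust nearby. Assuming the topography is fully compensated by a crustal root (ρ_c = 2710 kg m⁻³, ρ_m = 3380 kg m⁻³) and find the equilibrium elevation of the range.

1.62 km

By Archimedes' principle applied to the lithosphere: ρ_c h = (ρ_m − ρ_c) r.
h = r (ρ_m − ρ_c) / ρ_c = 6.55 km × (3380 − 2710) / 2710 = 1.62 km.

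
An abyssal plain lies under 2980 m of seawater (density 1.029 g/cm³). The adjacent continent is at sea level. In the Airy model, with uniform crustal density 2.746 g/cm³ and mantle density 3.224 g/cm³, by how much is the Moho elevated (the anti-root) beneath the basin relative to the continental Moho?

10700 m

Isostatic balance requires: replacing crust with seawater at the top is compensated by replacing crust with mantle at the base: d (ρ_c − ρ_w) = a (ρ_m − ρ_c).
a = d (ρ_c − ρ_w)/(ρ_m − ρ_c) = 2980 m × 1.717/0.478 = 10700 m.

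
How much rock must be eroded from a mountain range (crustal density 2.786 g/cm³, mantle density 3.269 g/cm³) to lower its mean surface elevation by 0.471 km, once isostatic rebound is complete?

Net drop Δ = e − u = e − e ρ_c/ρ_m = e (ρ_m − ρ_c)/ρ_m.
e = Δ ρ_m/(ρ_m − ρ_c) = 0.471 km × 3.269/0.483 = 3.19 km.

3.19 km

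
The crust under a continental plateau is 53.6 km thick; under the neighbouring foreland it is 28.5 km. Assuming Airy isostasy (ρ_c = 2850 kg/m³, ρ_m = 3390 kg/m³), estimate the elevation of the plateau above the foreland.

Excess crust Δ = 53.6 km − 28.5 km = 25.1 km, split between elevation h and root r with h + r = Δ.
Airy balance ρ_c h = (ρ_m − ρ_c) r gives r = h ρ_c/(ρ_m − ρ_c), so h (1 + ρ_c/(ρ_m − ρ_c)) = Δ, i.e. h = Δ (ρ_m − ρ_c)/ρ_m.
h = 25.1 km × 540/3390 = 4 km.

4 km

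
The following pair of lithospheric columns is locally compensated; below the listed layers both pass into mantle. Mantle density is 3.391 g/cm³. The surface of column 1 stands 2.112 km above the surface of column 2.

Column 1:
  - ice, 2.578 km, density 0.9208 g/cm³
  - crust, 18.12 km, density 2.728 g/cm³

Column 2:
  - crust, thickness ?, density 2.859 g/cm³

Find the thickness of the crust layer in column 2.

Take the compensation level at the base of the deeper column (depth z_c below the surface of column 1) and equate Σ ρ_i t_i down to z_c; mantle fills any gap and the z_c terms cancel.
Column 1: 2.578×0.9208 + 18.12×2.728 + (z_c − 20.698)×3.391
Column 2: 2.112×0 + x×2.859 + (z_c − 2.112 − 0 − x)×3.391
The z_c×3.391 term appears on both sides and cancels. Collect the known terms of each column as K = Σ(ρt)_known − 3.391 × (depth of known layers): K_1 = 51.8051824 − 3.391×20.698 = −18.3817356; K_2 = 0 − 3.391×(2.112 + 0) = −7.161792.
Balance: K_1 = K_2 − x×(3.391 − 2.859), so x = (K_2 − K_1)/(3.391 − 2.859) = 11.2199/0.532 = 21.1 km.

21.1 km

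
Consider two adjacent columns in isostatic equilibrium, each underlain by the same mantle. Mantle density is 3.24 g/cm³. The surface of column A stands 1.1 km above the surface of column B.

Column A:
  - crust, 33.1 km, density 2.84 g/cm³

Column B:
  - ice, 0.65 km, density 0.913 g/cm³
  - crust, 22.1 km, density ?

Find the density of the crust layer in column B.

Take the compensation level at the base of the deeper column (depth z_c below the surface of column A) and equate Σ ρ_i t_i down to z_c; mantle fills any gap and the z_c terms cancel.
Column A: 33.1×2.84 + (z_c − 33.1)×3.24
Column B: 1.1×0 + 0.65×0.913 + 22.1×ρ + (z_c − 1.1 − 22.75)×3.24
The z_c×3.24 term appears on both sides and cancels. Collect the known terms of each column as K = Σ(ρt)_known − 3.24 × (depth of known layers): K_A = 94.004 − 3.24×33.1 = −13.24; K_B = 0.59345 − 3.24×(1.1 + 22.75) = −76.68055.
Balance: K_A = K_B + 22.1×ρ, so ρ = (K_A − K_B)/22.1 = 63.4405/22.1 = 2.87 g/cm³.

2.87 g/cm³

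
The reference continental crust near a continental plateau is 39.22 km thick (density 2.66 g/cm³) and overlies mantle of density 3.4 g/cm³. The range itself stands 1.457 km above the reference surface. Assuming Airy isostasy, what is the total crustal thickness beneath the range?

Root depth r = h ρ_c / (ρ_m − ρ_c) = 1.457 km × 2.66 / 0.74 = 5.237 km.
Total thickness = T + h + r = 39.22 km + 1.457 km + 5.237 km = 45.9 km.

45.9 km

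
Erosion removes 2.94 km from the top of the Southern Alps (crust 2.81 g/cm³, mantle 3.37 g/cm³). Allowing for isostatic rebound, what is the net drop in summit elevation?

Rebound u = e ρ_c/ρ_m = 2.94 km × 2.81/3.37 = 2.451 km.
Net surface drop = e − u = 2.94 km − 2.451 km = e (ρ_m − ρ_c)/ρ_m = 0.489 km.

0.489 km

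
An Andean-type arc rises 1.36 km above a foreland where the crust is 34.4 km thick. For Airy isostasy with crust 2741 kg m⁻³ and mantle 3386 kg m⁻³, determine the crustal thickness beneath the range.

41.5 km

Root depth r = h ρ_c / (ρ_m − ρ_c) = 1.36 km × 2741 / 645 = 5.779 km.
Total thickness = T + h + r = 34.4 km + 1.36 km + 5.779 km = 41.5 km.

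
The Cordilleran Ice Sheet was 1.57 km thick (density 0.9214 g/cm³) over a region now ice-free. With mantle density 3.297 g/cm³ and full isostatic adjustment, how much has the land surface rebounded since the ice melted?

Removing the load lets mantle flow back in; uplift u satisfies ρ_ice t = ρ_m u.
u = t ρ_ice/ρ_m = 1.57 km × 0.9214/3.297 = 0.439 km.

0.439 km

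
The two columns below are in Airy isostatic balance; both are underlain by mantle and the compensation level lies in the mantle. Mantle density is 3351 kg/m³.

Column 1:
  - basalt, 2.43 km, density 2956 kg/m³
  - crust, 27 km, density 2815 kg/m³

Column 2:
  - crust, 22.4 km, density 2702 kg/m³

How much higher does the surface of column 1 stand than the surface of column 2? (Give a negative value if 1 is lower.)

For any compensation level in the mantle, the mantle terms cancel and isostasy reduces to e = (Σt_1 − Σt_2) − (Σ(ρt)_1 − Σ(ρt)_2) / ρ_m.
Σt_1 = 29.43 km; Σt_2 = 22.4 km; Σ(ρt)_1 = 83188.08; Σ(ρt)_2 = 60524.8 (in km·kg/m³).
e = (29.43 − 22.4) − (83188.08 − 60524.8) / 3351 = 0.267 km.

0.267 km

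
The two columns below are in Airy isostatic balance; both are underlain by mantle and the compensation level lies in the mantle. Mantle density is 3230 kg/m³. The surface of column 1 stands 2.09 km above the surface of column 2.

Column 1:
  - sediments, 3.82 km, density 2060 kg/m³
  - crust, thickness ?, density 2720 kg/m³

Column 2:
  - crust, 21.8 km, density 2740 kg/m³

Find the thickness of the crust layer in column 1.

Take the compensation level at the base of the deeper column (depth z_c below the surface of column 1) and equate Σ ρ_i t_i down to z_c; mantle fills any gap and the z_c terms cancel.
Column 1: 3.82×2060 + x×2720 + (z_c − 3.82 − x)×3230
Column 2: 2.09×0 + 21.8×2740 + (z_c − 2.09 − 21.8)×3230
The z_c×3230 term appears on both sides and cancels. Collect the known terms of each column as K = Σ(ρt)_known − 3230 × (depth of known layers): K_1 = 7869.2 − 3230×3.82 = −4469.4; K_2 = 59732 − 3230×(2.09 + 21.8) = −17432.7.
Balance: K_1 − x×(3230 − 2720) = K_2, so x = (K_1 − K_2)/(3230 − 2720) = 12963.3/510 = 25.4 km.

25.4 km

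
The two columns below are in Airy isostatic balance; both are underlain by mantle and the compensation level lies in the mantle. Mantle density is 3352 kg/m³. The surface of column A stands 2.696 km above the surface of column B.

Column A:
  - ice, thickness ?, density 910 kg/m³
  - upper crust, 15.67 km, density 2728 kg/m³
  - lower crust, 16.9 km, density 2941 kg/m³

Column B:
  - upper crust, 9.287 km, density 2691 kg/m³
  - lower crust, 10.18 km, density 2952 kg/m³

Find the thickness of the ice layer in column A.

1.03 km

Take the compensation level at the base of the deeper column (depth z_c below the surface of column A) and equate Σ ρ_i t_i down to z_c; mantle fills any gap and the z_c terms cancel.
Column A: x×910 + 15.67×2728 + 16.9×2941 + (z_c − 32.57 − x)×3352
Column B: 2.696×0 + 9.287×2691 + 10.18×2952 + (z_c − 2.696 − 19.467)×3352
The z_c×3352 term appears on both sides and cancels. Collect the known terms of each column as K = Σ(ρt)_known − 3352 × (depth of known layers): K_A = 92450.66 − 3352×32.57 = −16723.98; K_B = 55042.677 − 3352×(2.696 + 19.467) = −19247.699.
Balance: K_A − x×(3352 − 910) = K_B, so x = (K_A − K_B)/(3352 − 910) = 2523.72/2442 = 1.03 km.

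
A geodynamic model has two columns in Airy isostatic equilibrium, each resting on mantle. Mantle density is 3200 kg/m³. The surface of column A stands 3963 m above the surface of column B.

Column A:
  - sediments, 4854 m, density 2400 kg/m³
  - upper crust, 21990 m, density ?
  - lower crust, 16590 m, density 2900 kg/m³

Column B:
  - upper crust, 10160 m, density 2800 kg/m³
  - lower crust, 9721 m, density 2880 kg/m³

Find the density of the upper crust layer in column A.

Take the compensation level at the base of the deeper column (depth z_c below the surface of column A) and equate Σ ρ_i t_i down to z_c; mantle fills any gap and the z_c terms cancel.
Column A: 4854×2400 + 21990×ρ + 16590×2900 + (z_c − 43434)×3200
Column B: 3963×0 + 10160×2800 + 9721×2880 + (z_c − 3963 − 19881)×3200
The z_c×3200 term appears on both sides and cancels. Collect the known terms of each column as K = Σ(ρt)_known − 3200 × (depth of known layers): K_A = 59760600 − 3200×43434 = −79228200; K_B = 56444480 − 3200×(3963 + 19881) = −19856320.
Balance: K_A + 21990×ρ = K_B, so ρ = (K_B − K_A)/21990 = 59371900/21990 = 2700 kg/m³.

2700 kg/m³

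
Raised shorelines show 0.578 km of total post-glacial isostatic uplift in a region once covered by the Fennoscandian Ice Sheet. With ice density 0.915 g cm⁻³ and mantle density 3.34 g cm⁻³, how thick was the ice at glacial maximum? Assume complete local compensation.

u = t ρ_ice/ρ_m → t = u ρ_m/ρ_ice = 0.578 km × 3.34/0.915 = 2.11 km.

2.11 km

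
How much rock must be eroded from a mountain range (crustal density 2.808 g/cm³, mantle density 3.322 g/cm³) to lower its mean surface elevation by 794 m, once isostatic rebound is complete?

Net drop Δ = e − u = e − e ρ_c/ρ_m = e (ρ_m − ρ_c)/ρ_m.
e = Δ ρ_m/(ρ_m − ρ_c) = 794 m × 3.322/0.514 = 5130 m.

5130 m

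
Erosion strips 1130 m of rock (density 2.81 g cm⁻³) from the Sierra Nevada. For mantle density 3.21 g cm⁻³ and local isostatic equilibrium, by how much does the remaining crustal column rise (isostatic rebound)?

989 m

Unloading: uplift u = e ρ_c/ρ_m = 1130 m × 2.81/3.21 = 989 m.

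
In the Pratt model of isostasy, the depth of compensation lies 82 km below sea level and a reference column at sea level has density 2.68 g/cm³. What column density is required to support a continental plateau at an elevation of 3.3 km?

2.58 g/cm³

Pratt balance: ρ_ref D = ρ (D + h).
ρ = ρ_ref D/(D + h) = 2.68 × 82 km/(82 km + 3.3 km) = 2.58 g/cm³.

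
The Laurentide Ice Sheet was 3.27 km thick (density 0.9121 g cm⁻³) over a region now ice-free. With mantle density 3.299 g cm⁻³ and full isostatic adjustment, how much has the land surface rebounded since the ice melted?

Removing the load lets mantle flow back in; uplift u satisfies ρ_ice t = ρ_m u.
u = t ρ_ice/ρ_m = 3.27 km × 0.9121/3.299 = 0.904 km.

0.904 km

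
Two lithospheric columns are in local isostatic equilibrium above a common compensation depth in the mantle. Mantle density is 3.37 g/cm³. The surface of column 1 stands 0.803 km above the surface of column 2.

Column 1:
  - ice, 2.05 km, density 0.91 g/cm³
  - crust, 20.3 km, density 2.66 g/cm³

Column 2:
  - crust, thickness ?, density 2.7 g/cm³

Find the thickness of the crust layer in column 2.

25 km

Take the compensation level at the base of the deeper column (depth z_c below the surface of column 1) and equate Σ ρ_i t_i down to z_c; mantle fills any gap and the z_c terms cancel.
Column 1: 2.05×0.91 + 20.3×2.66 + (z_c − 22.35)×3.37
Column 2: 0.803×0 + x×2.7 + (z_c − 0.803 − 0 − x)×3.37
The z_c×3.37 term appears on both sides and cancels. Collect the known terms of each column as K = Σ(ρt)_known − 3.37 × (depth of known layers): K_1 = 55.8635 − 3.37×22.35 = −19.456; K_2 = 0 − 3.37×(0.803 + 0) = −2.70611.
Balance: K_1 = K_2 − x×(3.37 − 2.7), so x = (K_2 − K_1)/(3.37 − 2.7) = 16.7499/0.67 = 25 km.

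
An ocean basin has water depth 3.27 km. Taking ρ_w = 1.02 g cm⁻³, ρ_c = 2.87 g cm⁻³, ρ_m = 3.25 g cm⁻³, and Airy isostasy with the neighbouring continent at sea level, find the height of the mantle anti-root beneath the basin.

15.9 km

For local isostatic compensation: replacing crust with seawater at the top is compensated by replacing crust with mantle at the base: d (ρ_c − ρ_w) = a (ρ_m − ρ_c).
a = d (ρ_c − ρ_w)/(ρ_m − ρ_c) = 3.27 km × 1.85/0.38 = 15.9 km.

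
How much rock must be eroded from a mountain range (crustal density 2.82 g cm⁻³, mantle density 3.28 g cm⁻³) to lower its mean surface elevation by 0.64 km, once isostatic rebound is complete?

Net drop Δ = e − u = e − e ρ_c/ρ_m = e (ρ_m − ρ_c)/ρ_m.
e = Δ ρ_m/(ρ_m − ρ_c) = 0.64 km × 3.28/0.46 = 4.56 km.

4.56 km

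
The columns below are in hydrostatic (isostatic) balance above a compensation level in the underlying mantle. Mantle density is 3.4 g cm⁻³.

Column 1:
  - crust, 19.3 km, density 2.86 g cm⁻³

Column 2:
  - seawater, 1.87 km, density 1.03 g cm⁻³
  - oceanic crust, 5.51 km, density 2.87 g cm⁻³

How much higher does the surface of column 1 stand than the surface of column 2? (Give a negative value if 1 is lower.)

0.903 km

For any compensation level in the mantle, the mantle terms cancel and isostasy reduces to e = (Σt_1 − Σt_2) − (Σ(ρt)_1 − Σ(ρt)_2) / ρ_m.
Σt_1 = 19.3 km; Σt_2 = 7.38 km; Σ(ρt)_1 = 55.198; Σ(ρt)_2 = 17.7398 (in km·g cm⁻³).
e = (19.3 − 7.38) − (55.198 − 17.7398) / 3.4 = 0.903 km.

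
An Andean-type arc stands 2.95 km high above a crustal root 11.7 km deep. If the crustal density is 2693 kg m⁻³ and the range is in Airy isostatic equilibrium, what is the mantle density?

3370 kg m⁻³

Airy balance: ρ_c h = (ρ_m − ρ_c) r → ρ_m = ρ_c (1 + h/r).
ρ_m = 2693 × (1 + 2.95 km/11.7 km) = 3370 kg m⁻³.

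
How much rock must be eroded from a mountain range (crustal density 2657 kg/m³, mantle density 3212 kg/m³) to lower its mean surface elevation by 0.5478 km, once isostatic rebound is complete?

Net drop Δ = e − u = e − e ρ_c/ρ_m = e (ρ_m − ρ_c)/ρ_m.
e = Δ ρ_m/(ρ_m − ρ_c) = 0.5478 km × 3212/555 = 3.17 km.

3.17 km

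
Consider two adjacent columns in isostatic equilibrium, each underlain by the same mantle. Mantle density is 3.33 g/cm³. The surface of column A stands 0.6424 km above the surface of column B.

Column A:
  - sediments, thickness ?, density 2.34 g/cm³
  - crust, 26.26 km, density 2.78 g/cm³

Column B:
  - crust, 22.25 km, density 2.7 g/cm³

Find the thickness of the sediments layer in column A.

Take the compensation level at the base of the deeper column (depth z_c below the surface of column A) and equate Σ ρ_i t_i down to z_c; mantle fills any gap and the z_c terms cancel.
Column A: x×2.34 + 26.26×2.78 + (z_c − 26.26 − x)×3.33
Column B: 0.6424×0 + 22.25×2.7 + (z_c − 0.6424 − 22.25)×3.33
The z_c×3.33 term appears on both sides and cancels. Collect the known terms of each column as K = Σ(ρt)_known − 3.33 × (depth of known layers): K_A = 73.0028 − 3.33×26.26 = −14.443; K_B = 60.075 − 3.33×(0.6424 + 22.25) = −16.156692.
Balance: K_A − x×(3.33 − 2.34) = K_B, so x = (K_A − K_B)/(3.33 − 2.34) = 1.71369/0.99 = 1.73 km.

1.73 km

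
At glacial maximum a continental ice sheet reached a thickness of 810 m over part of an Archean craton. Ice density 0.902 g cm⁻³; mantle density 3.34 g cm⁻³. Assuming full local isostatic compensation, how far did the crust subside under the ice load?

By Archimedes' principle applied to the lithosphere: the ice load ρ_ice t is balanced by mantle displaced below, ρ_m s.
s = t ρ_ice / ρ_m = 810 m × 0.902/3.34 = 219 m.

219 m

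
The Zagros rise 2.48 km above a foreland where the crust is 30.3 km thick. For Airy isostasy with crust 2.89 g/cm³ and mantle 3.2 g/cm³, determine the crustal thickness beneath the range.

55.9 km

Root depth r = h ρ_c / (ρ_m − ρ_c) = 2.48 km × 2.89 / 0.31 = 23.12 km.
Total thickness = T + h + r = 30.3 km + 2.48 km + 23.12 km = 55.9 km.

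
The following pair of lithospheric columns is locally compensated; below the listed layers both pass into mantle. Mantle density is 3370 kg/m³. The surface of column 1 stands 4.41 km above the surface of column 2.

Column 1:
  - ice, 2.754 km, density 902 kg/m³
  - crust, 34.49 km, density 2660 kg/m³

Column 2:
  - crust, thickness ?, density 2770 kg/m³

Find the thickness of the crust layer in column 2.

27.4 km

Take the compensation level at the base of the deeper column (depth z_c below the surface of column 1) and equate Σ ρ_i t_i down to z_c; mantle fills any gap and the z_c terms cancel.
Column 1: 2.754×902 + 34.49×2660 + (z_c − 37.244)×3370
Column 2: 4.41×0 + x×2770 + (z_c − 4.41 − 0 − x)×3370
The z_c×3370 term appears on both sides and cancels. Collect the known terms of each column as K = Σ(ρt)_known − 3370 × (depth of known layers): K_1 = 94227.508 − 3370×37.244 = −31284.772; K_2 = 0 − 3370×(4.41 + 0) = −14861.7.
Balance: K_1 = K_2 − x×(3370 − 2770), so x = (K_2 − K_1)/(3370 − 2770) = 16423.1/600 = 27.4 km.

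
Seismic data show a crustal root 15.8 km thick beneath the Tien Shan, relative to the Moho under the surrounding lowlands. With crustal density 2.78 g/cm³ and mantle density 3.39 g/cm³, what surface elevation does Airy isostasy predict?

For local isostatic compensation: ρ_c h = (ρ_m − ρ_c) r.
h = r (ρ_m − ρ_c) / ρ_c = 15.8 km × (3.39 − 2.78) / 2.78 = 3.47 km.

3.47 km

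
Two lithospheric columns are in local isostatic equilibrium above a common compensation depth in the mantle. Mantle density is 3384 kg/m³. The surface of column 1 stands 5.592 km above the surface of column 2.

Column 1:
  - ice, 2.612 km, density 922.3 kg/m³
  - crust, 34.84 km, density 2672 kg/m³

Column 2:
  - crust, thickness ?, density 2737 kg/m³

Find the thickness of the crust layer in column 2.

19 km

Take the compensation level at the base of the deeper column (depth z_c below the surface of column 1) and equate Σ ρ_i t_i down to z_c; mantle fills any gap and the z_c terms cancel.
Column 1: 2.612×922.3 + 34.84×2672 + (z_c − 37.452)×3384
Column 2: 5.592×0 + x×2737 + (z_c − 5.592 − 0 − x)×3384
The z_c×3384 term appears on both sides and cancels. Collect the known terms of each column as K = Σ(ρt)_known − 3384 × (depth of known layers): K_1 = 95501.5276 − 3384×37.452 = −31236.0404; K_2 = 0 − 3384×(5.592 + 0) = −18923.328.
Balance: K_1 = K_2 − x×(3384 − 2737), so x = (K_2 − K_1)/(3384 − 2737) = 12312.7/647 = 19 km.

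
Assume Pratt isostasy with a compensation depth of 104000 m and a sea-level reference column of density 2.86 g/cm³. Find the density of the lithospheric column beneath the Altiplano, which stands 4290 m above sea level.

2.75 g/cm³

Pratt balance: ρ_ref D = ρ (D + h).
ρ = ρ_ref D/(D + h) = 2.86 × 104000 m/(104000 m + 4290 m) = 2.75 g/cm³.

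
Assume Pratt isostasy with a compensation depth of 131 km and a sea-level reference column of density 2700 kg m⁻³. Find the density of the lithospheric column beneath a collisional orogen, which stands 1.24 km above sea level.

2670 kg m⁻³

Pratt balance: ρ_ref D = ρ (D + h).
ρ = ρ_ref D/(D + h) = 2700 × 131 km/(131 km + 1.24 km) = 2670 kg m⁻³.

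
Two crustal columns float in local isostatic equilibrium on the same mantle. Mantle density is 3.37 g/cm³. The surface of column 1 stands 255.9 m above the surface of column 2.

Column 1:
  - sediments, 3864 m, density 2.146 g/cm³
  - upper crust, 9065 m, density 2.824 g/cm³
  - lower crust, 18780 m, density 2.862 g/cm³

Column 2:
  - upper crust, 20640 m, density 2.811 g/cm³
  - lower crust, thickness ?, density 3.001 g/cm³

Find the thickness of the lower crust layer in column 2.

Take the compensation level at the base of the deeper column (depth z_c below the surface of column 1) and equate Σ ρ_i t_i down to z_c; mantle fills any gap and the z_c terms cancel.
Column 1: 3864×2.146 + 9065×2.824 + 18780×2.862 + (z_c − 31709)×3.37
Column 2: 255.9×0 + 20640×2.811 + x×3.001 + (z_c − 255.9 − 20640 − x)×3.37
The z_c×3.37 term appears on both sides and cancels. Collect the known terms of each column as K = Σ(ρt)_known − 3.37 × (depth of known layers): K_1 = 87640.064 − 3.37×31709 = −19219.266; K_2 = 58019.04 − 3.37×(255.9 + 20640) = −12400.143.
Balance: K_1 = K_2 − x×(3.37 − 3.001), so x = (K_2 − K_1)/(3.37 − 3.001) = 6819.12/0.369 = 18500 m.

18500 m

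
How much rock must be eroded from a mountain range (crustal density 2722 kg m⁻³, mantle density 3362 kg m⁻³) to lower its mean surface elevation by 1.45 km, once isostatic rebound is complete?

7.62 km

Net drop Δ = e − u = e − e ρ_c/ρ_m = e (ρ_m − ρ_c)/ρ_m.
e = Δ ρ_m/(ρ_m − ρ_c) = 1.45 km × 3362/640 = 7.62 km.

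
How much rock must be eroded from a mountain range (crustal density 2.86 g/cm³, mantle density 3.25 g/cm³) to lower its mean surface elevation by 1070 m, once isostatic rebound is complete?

Net drop Δ = e − u = e − e ρ_c/ρ_m = e (ρ_m − ρ_c)/ρ_m.
e = Δ ρ_m/(ρ_m − ρ_c) = 1070 m × 3.25/0.39 = 8920 m.

8920 m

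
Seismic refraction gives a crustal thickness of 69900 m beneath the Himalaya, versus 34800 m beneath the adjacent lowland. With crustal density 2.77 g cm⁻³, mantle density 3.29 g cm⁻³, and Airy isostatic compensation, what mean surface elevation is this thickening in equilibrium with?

Excess crust Δ = 69900 m − 34800 m = 35100 m, split between elevation h and root r with h + r = Δ.
Airy balance ρ_c h = (ρ_m − ρ_c) r gives r = h ρ_c/(ρ_m − ρ_c), so h (1 + ρ_c/(ρ_m − ρ_c)) = Δ, i.e. h = Δ (ρ_m − ρ_c)/ρ_m.
h = 35100 m × 0.52/3.29 = 5550 m.

5550 m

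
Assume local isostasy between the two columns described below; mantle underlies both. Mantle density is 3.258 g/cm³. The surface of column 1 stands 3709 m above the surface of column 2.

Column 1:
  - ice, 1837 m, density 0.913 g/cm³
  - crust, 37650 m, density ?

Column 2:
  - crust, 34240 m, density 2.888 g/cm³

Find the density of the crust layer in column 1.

2.71 g/cm³

Take the compensation level at the base of the deeper column (depth z_c below the surface of column 1) and equate Σ ρ_i t_i down to z_c; mantle fills any gap and the z_c terms cancel.
Column 1: 1837×0.913 + 37650×ρ + (z_c − 39487)×3.258
Column 2: 3709×0 + 34240×2.888 + (z_c − 3709 − 34240)×3.258
The z_c×3.258 term appears on both sides and cancels. Collect the known terms of each column as K = Σ(ρt)_known − 3.258 × (depth of known layers): K_1 = 1677.181 − 3.258×39487 = −126971.465; K_2 = 98885.12 − 3.258×(3709 + 34240) = −24752.722.
Balance: K_1 + 37650×ρ = K_2, so ρ = (K_2 − K_1)/37650 = 102219/37650 = 2.71 g/cm³.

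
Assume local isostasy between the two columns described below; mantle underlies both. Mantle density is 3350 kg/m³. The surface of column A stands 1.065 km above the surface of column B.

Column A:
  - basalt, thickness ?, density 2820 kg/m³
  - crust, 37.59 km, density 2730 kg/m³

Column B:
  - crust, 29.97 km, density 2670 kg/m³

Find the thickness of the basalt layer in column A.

Take the compensation level at the base of the deeper column (depth z_c below the surface of column A) and equate Σ ρ_i t_i down to z_c; mantle fills any gap and the z_c terms cancel.
Column A: x×2820 + 37.59×2730 + (z_c − 37.59 − x)×3350
Column B: 1.065×0 + 29.97×2670 + (z_c − 1.065 − 29.97)×3350
The z_c×3350 term appears on both sides and cancels. Collect the known terms of each column as K = Σ(ρt)_known − 3350 × (depth of known layers): K_A = 102620.7 − 3350×37.59 = −23305.8; K_B = 80019.9 − 3350×(1.065 + 29.97) = −23947.35.
Balance: K_A − x×(3350 − 2820) = K_B, so x = (K_A − K_B)/(3350 − 2820) = 641.55/530 = 1.21 km.

1.21 km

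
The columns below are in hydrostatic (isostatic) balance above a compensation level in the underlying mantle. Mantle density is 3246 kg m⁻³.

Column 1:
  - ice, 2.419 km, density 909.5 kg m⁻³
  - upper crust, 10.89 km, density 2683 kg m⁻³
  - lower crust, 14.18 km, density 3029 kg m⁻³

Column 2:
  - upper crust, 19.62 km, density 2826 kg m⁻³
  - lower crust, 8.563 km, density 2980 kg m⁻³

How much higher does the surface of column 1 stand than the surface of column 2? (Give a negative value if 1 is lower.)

1.34 km

For any compensation level in the mantle, the mantle terms cancel and isostasy reduces to e = (Σt_1 − Σt_2) − (Σ(ρt)_1 − Σ(ρt)_2) / ρ_m.
Σt_1 = 27.489 km; Σt_2 = 28.183 km; Σ(ρt)_1 = 74369.1705; Σ(ρt)_2 = 80963.86 (in km·kg m⁻³).
e = (27.489 − 28.183) − (74369.1705 − 80963.86) / 3246 = 1.34 km.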